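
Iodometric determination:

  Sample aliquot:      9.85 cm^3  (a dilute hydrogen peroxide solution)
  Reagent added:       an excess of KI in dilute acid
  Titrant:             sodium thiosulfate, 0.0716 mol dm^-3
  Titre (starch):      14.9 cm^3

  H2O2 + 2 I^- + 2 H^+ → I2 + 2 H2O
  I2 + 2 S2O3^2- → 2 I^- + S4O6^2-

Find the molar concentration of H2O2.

n(S2O3^2-) = 0.0149 × 0.0716 = 1.07 × 10^-3 mol
n(I2) = n(S2O3^2-)/2 = 5.33 × 10^-4 mol
n(H2O2) in the aliquot = 5.33 × 10^-4 mol (1:1 ratio)
[H2O2] = 5.33 × 10^-4 / 0.00985 = 0.0542 mol/L

0.0542 mol/L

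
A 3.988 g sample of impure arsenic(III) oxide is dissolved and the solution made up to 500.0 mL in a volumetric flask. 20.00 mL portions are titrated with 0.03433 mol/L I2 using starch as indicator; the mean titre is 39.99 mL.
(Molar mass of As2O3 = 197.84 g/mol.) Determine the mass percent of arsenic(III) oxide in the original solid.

As2O3 + 2 I2 + 2 H2O → As2O5 + 4 HI
n(I2) per titration = 0.03999 × 0.03433 = 1.373 × 10^-3 mol
From the 1:2 ratio, n(As2O3) in each aliquot = 1/2 × 1.373 × 10^-3 = 6.864 × 10^-4 mol
n(As2O3) in the whole flask = 6.864 × 10^-4 × 500.0/20.00 = 0.01716 mol
mass of As2O3 = 0.01716 × 197.84 = 3.395 g
% As2O3 = 3.395 / 3.988 × 100 = 85.13 %

85.13 %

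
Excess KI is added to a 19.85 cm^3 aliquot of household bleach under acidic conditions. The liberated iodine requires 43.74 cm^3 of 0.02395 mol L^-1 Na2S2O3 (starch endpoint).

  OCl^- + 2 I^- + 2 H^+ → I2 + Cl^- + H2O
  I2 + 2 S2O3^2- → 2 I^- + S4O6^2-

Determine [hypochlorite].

0.02639 mol/L

n(S2O3^2-) = 0.04374 × 0.02395 = 1.048 × 10^-3 mol
n(I2) = n(S2O3^2-)/2 = 5.238 × 10^-4 mol
n(OCl^-) in the aliquot = 5.238 × 10^-4 mol (1:1 ratio)
[OCl^-] = 5.238 × 10^-4 / 0.01985 = 0.02639 mol/L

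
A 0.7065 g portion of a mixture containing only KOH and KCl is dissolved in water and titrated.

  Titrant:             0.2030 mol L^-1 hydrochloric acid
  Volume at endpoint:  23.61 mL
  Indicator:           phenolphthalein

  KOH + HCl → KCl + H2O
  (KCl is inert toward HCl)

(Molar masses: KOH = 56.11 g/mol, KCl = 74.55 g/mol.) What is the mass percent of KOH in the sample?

38.06 %

n(HCl) = 0.02361 × 0.2030 = 4.793 × 10^-3 mol
Let x = n(KOH), y = n(KCl).
Titrant: 1x = 4.793 × 10^-3;  mass: 56.11x + 74.55y = 0.7065
Solving, x = 4.793 × 10^-3 mol, y = 5.870 × 10^-3 mol
mass of KOH = 4.793 × 10^-3 × 56.11 = 0.2689 g
% KOH = 0.2689 / 0.7065 × 100 = 38.06 %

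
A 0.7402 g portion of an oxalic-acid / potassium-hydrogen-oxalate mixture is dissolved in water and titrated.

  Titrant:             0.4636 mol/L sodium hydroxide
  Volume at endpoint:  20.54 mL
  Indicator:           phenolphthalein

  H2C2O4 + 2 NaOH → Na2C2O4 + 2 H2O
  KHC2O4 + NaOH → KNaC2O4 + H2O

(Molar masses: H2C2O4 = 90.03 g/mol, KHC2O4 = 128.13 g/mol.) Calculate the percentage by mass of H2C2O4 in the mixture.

35.11 %

n(NaOH) = 0.02054 × 0.4636 = 9.522 × 10^-3 mol
Let x = n(H2C2O4), y = n(KHC2O4).
Titrant: 2x + 1y = 9.522 × 10^-3;  mass: 90.03x + 128.13y = 0.7402
Solving, x = 2.887 × 10^-3 mol, y = 3.748 × 10^-3 mol
mass of H2C2O4 = 2.887 × 10^-3 × 90.03 = 0.2599 g
% H2C2O4 = 0.2599 / 0.7402 × 100 = 35.11 %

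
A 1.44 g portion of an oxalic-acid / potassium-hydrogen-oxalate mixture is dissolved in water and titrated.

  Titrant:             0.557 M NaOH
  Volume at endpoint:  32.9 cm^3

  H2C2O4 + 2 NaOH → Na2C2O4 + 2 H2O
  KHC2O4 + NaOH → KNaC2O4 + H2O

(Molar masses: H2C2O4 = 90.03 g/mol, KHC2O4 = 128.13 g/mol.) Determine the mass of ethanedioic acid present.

n(NaOH) = 0.0329 × 0.557 = 0.0183 mol
Let x = n(H2C2O4), y = n(KHC2O4).
Titrant: 2x + 1y = 0.0183;  mass: 90.03x + 128.13y = 1.44
Solving, x = 5.46 × 10^-3 mol, y = 7.40 × 10^-3 mol
mass of H2C2O4 = 5.46 × 10^-3 × 90.03 = 0.492 g

0.492 g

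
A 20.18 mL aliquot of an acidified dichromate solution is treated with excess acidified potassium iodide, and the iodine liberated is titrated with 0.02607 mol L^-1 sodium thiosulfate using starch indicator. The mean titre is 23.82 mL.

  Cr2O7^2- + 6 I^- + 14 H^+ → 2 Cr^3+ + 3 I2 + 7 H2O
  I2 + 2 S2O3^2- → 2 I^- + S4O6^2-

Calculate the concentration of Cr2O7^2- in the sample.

n(S2O3^2-) = 0.02382 × 0.02607 = 6.210 × 10^-4 mol
n(I2) = n(S2O3^2-)/2 = 3.105 × 10^-4 mol
From the 1:3 ratio, n(Cr2O7^2-) in the aliquot = 1/3 × 3.105 × 10^-4 = 1.035 × 10^-4 mol
[Cr2O7^2-] = 1.035 × 10^-4 / 0.02018 = 0.005129 mol/L

0.005129 mol/L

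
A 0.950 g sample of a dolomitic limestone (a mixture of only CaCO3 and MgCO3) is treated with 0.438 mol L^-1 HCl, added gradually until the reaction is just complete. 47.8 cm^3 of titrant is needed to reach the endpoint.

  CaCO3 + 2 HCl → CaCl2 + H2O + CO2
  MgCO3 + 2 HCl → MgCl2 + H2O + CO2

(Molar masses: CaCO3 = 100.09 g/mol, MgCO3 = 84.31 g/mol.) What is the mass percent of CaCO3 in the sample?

n(HCl) = 0.0478 × 0.438 = 0.0209 mol
Let x = n(CaCO3), y = n(MgCO3).
Titrant: 2x + 2y = 0.0209;  mass: 100.09x + 84.31y = 0.950
Solving, x = 4.27 × 10^-3 mol, y = 6.20 × 10^-3 mol
mass of CaCO3 = 4.27 × 10^-3 × 100.09 = 0.428 g
% CaCO3 = 0.428 / 0.950 × 100 = 45.0 %

45.0 %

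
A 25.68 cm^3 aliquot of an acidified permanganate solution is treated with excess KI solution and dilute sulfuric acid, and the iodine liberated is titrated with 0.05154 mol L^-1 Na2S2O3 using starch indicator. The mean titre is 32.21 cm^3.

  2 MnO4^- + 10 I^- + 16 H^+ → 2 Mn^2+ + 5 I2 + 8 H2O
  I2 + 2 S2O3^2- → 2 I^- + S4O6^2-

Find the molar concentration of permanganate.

n(S2O3^2-) = 0.03221 × 0.05154 = 1.660 × 10^-3 mol
n(I2) = n(S2O3^2-)/2 = 8.301 × 10^-4 mol
From the 2:5 ratio, n(MnO4^-) in the aliquot = 2/5 × 8.301 × 10^-4 = 3.320 × 10^-4 mol
[MnO4^-] = 3.320 × 10^-4 / 0.02568 = 0.01293 mol/L

0.01293 mol/L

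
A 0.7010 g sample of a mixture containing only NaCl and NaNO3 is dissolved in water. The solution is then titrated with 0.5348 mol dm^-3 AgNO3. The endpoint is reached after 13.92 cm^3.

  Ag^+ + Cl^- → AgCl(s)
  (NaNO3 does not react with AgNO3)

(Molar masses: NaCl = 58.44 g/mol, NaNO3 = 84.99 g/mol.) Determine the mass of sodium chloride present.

n(AgNO3) = 0.01392 × 0.5348 = 7.444 × 10^-3 mol
Let x = n(NaCl), y = n(NaNO3).
Titrant: 1x = 7.444 × 10^-3;  mass: 58.44x + 84.99y = 0.7010
Solving, x = 7.444 × 10^-3 mol, y = 3.129 × 10^-3 mol
mass of NaCl = 7.444 × 10^-3 × 58.44 = 0.4351 g

0.4351 g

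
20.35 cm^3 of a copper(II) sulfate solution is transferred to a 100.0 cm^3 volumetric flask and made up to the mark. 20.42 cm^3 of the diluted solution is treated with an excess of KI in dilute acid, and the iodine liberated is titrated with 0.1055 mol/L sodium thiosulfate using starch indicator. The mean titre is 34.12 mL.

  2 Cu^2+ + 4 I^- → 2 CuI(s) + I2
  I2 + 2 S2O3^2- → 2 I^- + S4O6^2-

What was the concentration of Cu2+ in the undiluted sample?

0.8662 mol/L

n(S2O3^2-) = 0.03412 × 0.1055 = 3.600 × 10^-3 mol
n(I2) = n(S2O3^2-)/2 = 1.800 × 10^-3 mol
From the 2:1 ratio, n(Cu2+) in the aliquot = 2/1 × 1.800 × 10^-3 = 3.600 × 10^-3 mol
[Cu2+]_dilute = 3.600 × 10^-3 / 0.02042 = 0.1763 mol/L
[Cu2+]_original = 0.1763 × 100.0/20.35 = 0.8662 mol/L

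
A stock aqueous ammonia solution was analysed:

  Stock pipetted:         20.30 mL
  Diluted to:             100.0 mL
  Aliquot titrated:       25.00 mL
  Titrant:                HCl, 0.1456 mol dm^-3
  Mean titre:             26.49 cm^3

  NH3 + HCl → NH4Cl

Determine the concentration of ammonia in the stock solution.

0.7600 mol/L

n(HCl) = 0.02649 × 0.1456 = 3.857 × 10^-3 mol
n(NH3) in the aliquot = 3.857 × 10^-3 mol (1:1 ratio)
[NH3]_dilute = 3.857 × 10^-3 / 0.02500 = 0.1543 mol/L
Dilution factor = 100.0 / 20.30 = 4.926
[NH3]_stock = 0.1543 × 4.926 = 0.7600 mol/L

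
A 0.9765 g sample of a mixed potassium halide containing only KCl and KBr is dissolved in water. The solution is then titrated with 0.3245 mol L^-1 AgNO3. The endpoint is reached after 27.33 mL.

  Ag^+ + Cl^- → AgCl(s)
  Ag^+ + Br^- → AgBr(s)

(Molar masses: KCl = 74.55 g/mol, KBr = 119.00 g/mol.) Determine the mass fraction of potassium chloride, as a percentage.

13.54 %

n(AgNO3) = 0.02733 × 0.3245 = 8.869 × 10^-3 mol
Let x = n(KCl), y = n(KBr).
Titrant: 1x + 1y = 8.869 × 10^-3;  mass: 74.55x + 119.00y = 0.9765
Solving, x = 1.774 × 10^-3 mol, y = 7.094 × 10^-3 mol
mass of KCl = 1.774 × 10^-3 × 74.55 = 0.1323 g
% KCl = 0.1323 / 0.9765 × 100 = 13.54 %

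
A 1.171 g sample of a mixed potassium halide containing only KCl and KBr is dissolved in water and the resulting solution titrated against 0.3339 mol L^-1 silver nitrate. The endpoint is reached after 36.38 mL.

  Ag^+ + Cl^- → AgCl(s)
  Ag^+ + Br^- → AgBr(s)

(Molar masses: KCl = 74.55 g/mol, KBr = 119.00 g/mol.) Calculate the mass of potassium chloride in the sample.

n(AgNO3) = 0.03638 × 0.3339 = 0.01215 mol
Let x = n(KCl), y = n(KBr).
Titrant: 1x + 1y = 0.01215;  mass: 74.55x + 119.00y = 1.171
Solving, x = 6.176 × 10^-3 mol, y = 5.971 × 10^-3 mol
mass of KCl = 6.176 × 10^-3 × 74.55 = 0.4604 g

0.4604 g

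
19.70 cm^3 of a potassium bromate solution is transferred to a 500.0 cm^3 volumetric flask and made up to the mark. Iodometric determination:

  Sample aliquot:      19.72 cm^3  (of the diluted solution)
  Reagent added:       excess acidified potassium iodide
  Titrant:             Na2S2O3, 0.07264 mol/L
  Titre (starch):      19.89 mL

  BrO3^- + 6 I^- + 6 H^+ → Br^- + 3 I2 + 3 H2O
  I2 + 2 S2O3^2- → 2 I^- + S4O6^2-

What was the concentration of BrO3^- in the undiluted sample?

0.3099 mol/L

n(S2O3^2-) = 0.01989 × 0.07264 = 1.445 × 10^-3 mol
n(I2) = n(S2O3^2-)/2 = 7.224 × 10^-4 mol
From the 1:3 ratio, n(BrO3^-) in the aliquot = 1/3 × 7.224 × 10^-4 = 2.408 × 10^-4 mol
[BrO3^-]_dilute = 2.408 × 10^-4 / 0.01972 = 0.01221 mol/L
[BrO3^-]_original = 0.01221 × 500.0/19.70 = 0.3099 mol/L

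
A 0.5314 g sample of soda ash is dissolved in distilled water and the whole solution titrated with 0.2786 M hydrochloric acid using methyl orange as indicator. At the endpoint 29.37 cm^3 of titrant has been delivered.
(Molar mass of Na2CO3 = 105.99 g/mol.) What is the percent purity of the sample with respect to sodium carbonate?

81.60 %

Na2CO3 + 2 HCl → 2 NaCl + H2O + CO2
n(HCl) = 0.02937 L × 0.2786 mol/L = 8.182 × 10^-3 mol
From the 1:2 ratio, n(Na2CO3) = 1/2 × 8.182 × 10^-3 = 4.091 × 10^-3 mol
mass of Na2CO3 = 4.091 × 10^-3 × 105.99 g/mol = 0.4336 g
% Na2CO3 = 0.4336 / 0.5314 × 100 = 81.60 %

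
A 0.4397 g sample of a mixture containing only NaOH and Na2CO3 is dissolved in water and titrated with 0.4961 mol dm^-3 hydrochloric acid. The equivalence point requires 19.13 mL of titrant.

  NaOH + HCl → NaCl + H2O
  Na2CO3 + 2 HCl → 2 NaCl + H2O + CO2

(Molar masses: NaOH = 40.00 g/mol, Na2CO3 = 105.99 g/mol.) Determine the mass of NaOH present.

n(HCl) = 0.01913 × 0.4961 = 9.490 × 10^-3 mol
Let x = n(NaOH), y = n(Na2CO3).
Titrant: 1x + 2y = 9.490 × 10^-3;  mass: 40.00x + 105.99y = 0.4397
Solving, x = 4.867 × 10^-3 mol, y = 2.312 × 10^-3 mol
mass of NaOH = 4.867 × 10^-3 × 40.00 = 0.1947 g

0.1947 g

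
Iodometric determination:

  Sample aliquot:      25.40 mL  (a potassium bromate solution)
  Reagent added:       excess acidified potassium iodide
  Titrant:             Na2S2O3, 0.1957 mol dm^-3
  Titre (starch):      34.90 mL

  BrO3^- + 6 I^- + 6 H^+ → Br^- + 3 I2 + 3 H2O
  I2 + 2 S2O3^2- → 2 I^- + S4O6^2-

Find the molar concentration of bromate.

n(S2O3^2-) = 0.03490 × 0.1957 = 6.830 × 10^-3 mol
n(I2) = n(S2O3^2-)/2 = 3.415 × 10^-3 mol
From the 1:3 ratio, n(BrO3^-) in the aliquot = 1/3 × 3.415 × 10^-3 = 1.138 × 10^-3 mol
[BrO3^-] = 1.138 × 10^-3 / 0.02540 = 0.04482 mol/L

0.04482 mol/L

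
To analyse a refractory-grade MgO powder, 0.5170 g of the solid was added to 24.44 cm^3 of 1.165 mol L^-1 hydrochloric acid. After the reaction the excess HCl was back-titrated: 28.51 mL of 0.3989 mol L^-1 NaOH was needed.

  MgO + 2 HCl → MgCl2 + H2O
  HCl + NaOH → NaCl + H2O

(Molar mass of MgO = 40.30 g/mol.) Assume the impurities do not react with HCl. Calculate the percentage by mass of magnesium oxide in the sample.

n(HCl) added = 0.02444 × 1.165 = 0.02847 mol
n(NaOH) used in back-titration = 0.02851 × 0.3989 = 0.01137 mol
n(HCl) left over = 0.01137 mol (1:1 ratio)
n(HCl) consumed by analyte = 0.02847 − 0.01137 = 0.01710 mol
From the 1:2 ratio, n(MgO) = 1/2 × 0.01710 = 8.550 × 10^-3 mol
mass of MgO = 8.550 × 10^-3 × 40.30 = 0.3446 g
% MgO = 0.3446 / 0.5170 × 100 = 66.65 %

66.65 %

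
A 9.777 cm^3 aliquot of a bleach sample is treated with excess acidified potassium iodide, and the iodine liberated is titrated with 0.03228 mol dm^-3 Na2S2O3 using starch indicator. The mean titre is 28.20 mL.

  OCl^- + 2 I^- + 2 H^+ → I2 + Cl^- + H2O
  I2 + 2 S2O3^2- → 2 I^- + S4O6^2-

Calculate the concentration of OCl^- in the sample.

0.04655 mol/L

n(S2O3^2-) = 0.02820 × 0.03228 = 9.103 × 10^-4 mol
n(I2) = n(S2O3^2-)/2 = 4.551 × 10^-4 mol
n(OCl^-) in the aliquot = 4.551 × 10^-4 mol (1:1 ratio)
[OCl^-] = 4.551 × 10^-4 / 0.009777 = 0.04655 mol/L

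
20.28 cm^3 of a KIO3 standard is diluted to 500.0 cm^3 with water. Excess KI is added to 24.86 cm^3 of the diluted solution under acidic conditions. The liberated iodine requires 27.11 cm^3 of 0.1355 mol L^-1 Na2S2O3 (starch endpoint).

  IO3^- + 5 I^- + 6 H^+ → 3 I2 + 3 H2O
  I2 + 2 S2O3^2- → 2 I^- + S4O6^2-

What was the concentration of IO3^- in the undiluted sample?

0.6072 mol/L

n(S2O3^2-) = 0.02711 × 0.1355 = 3.673 × 10^-3 mol
n(I2) = n(S2O3^2-)/2 = 1.837 × 10^-3 mol
From the 1:3 ratio, n(IO3^-) in the aliquot = 1/3 × 1.837 × 10^-3 = 6.122 × 10^-4 mol
[IO3^-]_dilute = 6.122 × 10^-4 / 0.02486 = 0.02463 mol/L
[IO3^-]_original = 0.02463 × 500.0/20.28 = 0.6072 mol/L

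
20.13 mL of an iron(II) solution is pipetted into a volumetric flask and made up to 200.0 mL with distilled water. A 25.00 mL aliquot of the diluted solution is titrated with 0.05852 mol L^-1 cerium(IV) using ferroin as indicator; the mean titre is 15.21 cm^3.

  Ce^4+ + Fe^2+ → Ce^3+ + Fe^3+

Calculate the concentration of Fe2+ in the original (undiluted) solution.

0.3537 mol/L

n(Ce4+) = 0.01521 × 0.05852 = 8.901 × 10^-4 mol
n(Fe2+) in the aliquot = 8.901 × 10^-4 mol (1:1 ratio)
[Fe2+]_dilute = 8.901 × 10^-4 / 0.02500 = 0.03560 mol/L
Dilution factor = 200.0 / 20.13 = 9.935
[Fe2+]_stock = 0.03560 × 9.935 = 0.3537 mol/L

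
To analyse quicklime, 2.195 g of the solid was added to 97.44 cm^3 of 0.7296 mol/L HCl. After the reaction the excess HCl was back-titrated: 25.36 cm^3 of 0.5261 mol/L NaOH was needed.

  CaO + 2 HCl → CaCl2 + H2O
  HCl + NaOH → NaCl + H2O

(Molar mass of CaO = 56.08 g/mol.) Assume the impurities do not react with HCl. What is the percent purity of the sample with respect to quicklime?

n(HCl) added = 0.09744 × 0.7296 = 0.07109 mol
n(NaOH) used in back-titration = 0.02536 × 0.5261 = 0.01334 mol
n(HCl) left over = 0.01334 mol (1:1 ratio)
n(HCl) consumed by analyte = 0.07109 − 0.01334 = 0.05775 mol
From the 1:2 ratio, n(CaO) = 1/2 × 0.05775 = 0.02888 mol
mass of CaO = 0.02888 × 56.08 = 1.619 g
% CaO = 1.619 / 2.195 × 100 = 73.77 %

73.77 %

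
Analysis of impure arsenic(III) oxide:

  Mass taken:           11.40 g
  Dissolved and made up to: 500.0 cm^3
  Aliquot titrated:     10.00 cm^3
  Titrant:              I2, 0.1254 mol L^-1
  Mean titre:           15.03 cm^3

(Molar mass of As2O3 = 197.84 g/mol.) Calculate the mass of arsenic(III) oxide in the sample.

9.322 g

As2O3 + 2 I2 + 2 H2O → As2O5 + 4 HI
n(I2) per titration = 0.01503 × 0.1254 = 1.885 × 10^-3 mol
From the 1:2 ratio, n(As2O3) in each aliquot = 1/2 × 1.885 × 10^-3 = 9.424 × 10^-4 mol
n(As2O3) in the whole flask = 9.424 × 10^-4 × 500.0/10.00 = 0.04712 mol
mass of As2O3 = 0.04712 × 197.84 = 9.322 g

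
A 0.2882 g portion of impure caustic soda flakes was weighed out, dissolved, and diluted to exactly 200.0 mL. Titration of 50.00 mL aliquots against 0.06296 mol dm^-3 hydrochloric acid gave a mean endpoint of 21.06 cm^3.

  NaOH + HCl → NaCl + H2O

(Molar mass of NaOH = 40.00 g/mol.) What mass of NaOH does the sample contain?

n(HCl) per titration = 0.02106 × 0.06296 = 1.326 × 10^-3 mol
n(NaOH) in each aliquot = 1.326 × 10^-3 mol (1:1 ratio)
n(NaOH) in the whole flask = 1.326 × 10^-3 × 200.0/50.00 = 5.304 × 10^-3 mol
mass of NaOH = 5.304 × 10^-3 × 40.00 = 0.2122 g

0.2122 g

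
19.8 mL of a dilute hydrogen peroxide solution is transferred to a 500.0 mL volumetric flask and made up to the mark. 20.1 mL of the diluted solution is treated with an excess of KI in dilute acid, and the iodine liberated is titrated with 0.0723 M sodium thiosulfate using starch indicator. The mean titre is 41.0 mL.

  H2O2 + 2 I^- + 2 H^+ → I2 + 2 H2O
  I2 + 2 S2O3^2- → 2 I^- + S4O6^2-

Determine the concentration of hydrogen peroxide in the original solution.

1.86 M

n(S2O3^2-) = 0.0410 × 0.0723 = 2.96 × 10^-3 mol
n(I2) = n(S2O3^2-)/2 = 1.48 × 10^-3 mol
n(H2O2) in the aliquot = 1.48 × 10^-3 mol (1:1 ratio)
[H2O2]_dilute = 1.48 × 10^-3 / 0.0201 = 0.0737 mol/L
[H2O2]_original = 0.0737 × 500.0/19.8 = 1.86 mol/L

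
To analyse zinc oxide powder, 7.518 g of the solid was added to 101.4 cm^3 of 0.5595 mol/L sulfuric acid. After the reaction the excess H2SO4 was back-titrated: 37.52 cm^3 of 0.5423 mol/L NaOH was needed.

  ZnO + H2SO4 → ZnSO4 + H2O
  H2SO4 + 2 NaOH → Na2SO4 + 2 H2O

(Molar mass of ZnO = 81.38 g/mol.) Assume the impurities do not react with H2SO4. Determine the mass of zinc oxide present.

n(H2SO4) added = 0.1014 × 0.5595 = 0.05673 mol
n(NaOH) used in back-titration = 0.03752 × 0.5423 = 0.02035 mol
From the 1:2 ratio, n(H2SO4) left over = 1/2 × 0.02035 = 0.01017 mol
n(H2SO4) consumed by analyte = 0.05673 − 0.01017 = 0.04656 mol
n(ZnO) = 0.04656 mol (1:1 ratio)
mass of ZnO = 0.04656 × 81.38 = 3.789 g

3.789 g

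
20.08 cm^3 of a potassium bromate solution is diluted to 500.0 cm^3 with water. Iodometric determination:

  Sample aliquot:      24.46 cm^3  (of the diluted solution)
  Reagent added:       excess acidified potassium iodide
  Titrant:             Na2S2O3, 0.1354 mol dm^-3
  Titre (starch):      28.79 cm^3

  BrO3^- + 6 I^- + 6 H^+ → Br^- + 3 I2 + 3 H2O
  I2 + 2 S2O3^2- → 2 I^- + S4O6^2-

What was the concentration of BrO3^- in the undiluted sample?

0.6614 mol/L

n(S2O3^2-) = 0.02879 × 0.1354 = 3.898 × 10^-3 mol
n(I2) = n(S2O3^2-)/2 = 1.949 × 10^-3 mol
From the 1:3 ratio, n(BrO3^-) in the aliquot = 1/3 × 1.949 × 10^-3 = 6.497 × 10^-4 mol
[BrO3^-]_dilute = 6.497 × 10^-4 / 0.02446 = 0.02656 mol/L
[BrO3^-]_original = 0.02656 × 500.0/20.08 = 0.6614 mol/L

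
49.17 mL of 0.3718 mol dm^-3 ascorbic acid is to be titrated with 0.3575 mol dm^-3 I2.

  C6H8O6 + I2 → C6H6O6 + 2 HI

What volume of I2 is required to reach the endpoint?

51.14 mL

n(C6H8O6) = 0.04917 L × 0.3718 mol/L = 0.01828 mol
n(I2) = 0.01828 mol (1:1 stoichiometry)
V(I2) = 0.01828 mol / 0.3575 mol/L = 0.05114 L = 51.14 mL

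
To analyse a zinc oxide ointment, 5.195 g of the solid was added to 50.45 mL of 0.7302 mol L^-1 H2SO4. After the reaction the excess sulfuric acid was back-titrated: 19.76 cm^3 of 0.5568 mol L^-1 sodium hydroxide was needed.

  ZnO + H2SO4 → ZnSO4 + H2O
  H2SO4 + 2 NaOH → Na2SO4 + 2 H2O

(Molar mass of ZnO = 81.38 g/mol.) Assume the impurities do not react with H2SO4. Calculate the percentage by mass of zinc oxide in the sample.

n(H2SO4) added = 0.05045 × 0.7302 = 0.03684 mol
n(NaOH) used in back-titration = 0.01976 × 0.5568 = 0.01100 mol
From the 1:2 ratio, n(H2SO4) left over = 1/2 × 0.01100 = 5.501 × 10^-3 mol
n(H2SO4) consumed by analyte = 0.03684 − 5.501 × 10^-3 = 0.03134 mol
n(ZnO) = 0.03134 mol (1:1 ratio)
mass of ZnO = 0.03134 × 81.38 = 2.550 g
% ZnO = 2.550 / 5.195 × 100 = 49.09 %

49.09 %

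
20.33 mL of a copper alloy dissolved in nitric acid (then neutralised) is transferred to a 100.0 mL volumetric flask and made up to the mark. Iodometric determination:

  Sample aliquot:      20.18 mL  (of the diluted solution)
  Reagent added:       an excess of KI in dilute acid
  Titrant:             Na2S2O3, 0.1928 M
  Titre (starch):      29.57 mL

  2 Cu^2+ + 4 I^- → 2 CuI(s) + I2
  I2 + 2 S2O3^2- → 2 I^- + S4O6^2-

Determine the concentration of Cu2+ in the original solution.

n(S2O3^2-) = 0.02957 × 0.1928 = 5.701 × 10^-3 mol
n(I2) = n(S2O3^2-)/2 = 2.851 × 10^-3 mol
From the 2:1 ratio, n(Cu2+) in the aliquot = 2/1 × 2.851 × 10^-3 = 5.701 × 10^-3 mol
[Cu2+]_dilute = 5.701 × 10^-3 / 0.02018 = 0.2825 mol/L
[Cu2+]_original = 0.2825 × 100.0/20.33 = 1.390 mol/L

1.390 M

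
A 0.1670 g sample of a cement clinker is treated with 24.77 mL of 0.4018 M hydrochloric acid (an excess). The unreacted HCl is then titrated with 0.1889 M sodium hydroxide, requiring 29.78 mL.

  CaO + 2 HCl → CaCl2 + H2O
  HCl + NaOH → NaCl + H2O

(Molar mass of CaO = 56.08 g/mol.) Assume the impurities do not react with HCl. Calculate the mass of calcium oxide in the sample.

n(HCl) added = 0.02477 × 0.4018 = 9.953 × 10^-3 mol
n(NaOH) used in back-titration = 0.02978 × 0.1889 = 5.625 × 10^-3 mol
n(HCl) left over = 5.625 × 10^-3 mol (1:1 ratio)
n(HCl) consumed by analyte = 9.953 × 10^-3 − 5.625 × 10^-3 = 4.327 × 10^-3 mol
From the 1:2 ratio, n(CaO) = 1/2 × 4.327 × 10^-3 = 2.164 × 10^-3 mol
mass of CaO = 2.164 × 10^-3 × 56.08 = 0.1213 g

0.1213 g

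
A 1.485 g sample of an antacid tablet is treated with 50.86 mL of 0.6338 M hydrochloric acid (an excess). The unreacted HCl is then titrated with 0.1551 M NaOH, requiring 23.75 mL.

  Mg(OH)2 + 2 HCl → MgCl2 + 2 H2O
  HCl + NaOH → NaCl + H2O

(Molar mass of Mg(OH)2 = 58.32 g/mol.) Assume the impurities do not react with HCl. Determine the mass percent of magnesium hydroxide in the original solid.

n(HCl) added = 0.05086 × 0.6338 = 0.03224 mol
n(NaOH) used in back-titration = 0.02375 × 0.1551 = 3.684 × 10^-3 mol
n(HCl) left over = 3.684 × 10^-3 mol (1:1 ratio)
n(HCl) consumed by analyte = 0.03224 − 3.684 × 10^-3 = 0.02855 mol
From the 1:2 ratio, n(Mg(OH)2) = 1/2 × 0.02855 = 0.01428 mol
mass of Mg(OH)2 = 0.01428 × 58.32 = 0.8326 g
% Mg(OH)2 = 0.8326 / 1.485 × 100 = 56.06 %

56.06 %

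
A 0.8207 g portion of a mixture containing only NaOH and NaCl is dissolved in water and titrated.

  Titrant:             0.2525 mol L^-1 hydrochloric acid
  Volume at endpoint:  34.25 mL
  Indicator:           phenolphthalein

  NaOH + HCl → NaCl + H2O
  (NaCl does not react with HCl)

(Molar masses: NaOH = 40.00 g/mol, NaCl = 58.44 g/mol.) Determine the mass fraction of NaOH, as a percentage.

n(HCl) = 0.03425 × 0.2525 = 8.648 × 10^-3 mol
Let x = n(NaOH), y = n(NaCl).
Titrant: 1x = 8.648 × 10^-3;  mass: 40.00x + 58.44y = 0.8207
Solving, x = 8.648 × 10^-3 mol, y = 8.124 × 10^-3 mol
mass of NaOH = 8.648 × 10^-3 × 40.00 = 0.3459 g
% NaOH = 0.3459 / 0.8207 × 100 = 42.15 %

42.15 %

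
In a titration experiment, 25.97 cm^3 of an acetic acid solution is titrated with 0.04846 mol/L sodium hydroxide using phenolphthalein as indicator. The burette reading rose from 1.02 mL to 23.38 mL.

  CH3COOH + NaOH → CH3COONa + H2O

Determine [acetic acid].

0.04172 mol/L

n(NaOH) = 0.02236 L × 0.04846 mol/L = 1.084 × 10^-3 mol
n(CH3COOH) = 1.084 × 10^-3 mol (1:1 mole ratio)
[CH3COOH] = 1.084 × 10^-3 mol / 0.02597 L = 0.04172 mol/L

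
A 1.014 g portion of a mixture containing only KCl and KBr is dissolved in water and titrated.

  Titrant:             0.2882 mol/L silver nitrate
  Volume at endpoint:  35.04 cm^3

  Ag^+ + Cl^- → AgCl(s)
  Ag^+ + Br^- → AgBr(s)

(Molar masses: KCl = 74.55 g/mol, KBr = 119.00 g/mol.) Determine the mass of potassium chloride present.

0.3148 g

n(AgNO3) = 0.03504 × 0.2882 = 0.01010 mol
Let x = n(KCl), y = n(KBr).
Titrant: 1x + 1y = 0.01010;  mass: 74.55x + 119.00y = 1.014
Solving, x = 4.223 × 10^-3 mol, y = 5.875 × 10^-3 mol
mass of KCl = 4.223 × 10^-3 × 74.55 = 0.3148 g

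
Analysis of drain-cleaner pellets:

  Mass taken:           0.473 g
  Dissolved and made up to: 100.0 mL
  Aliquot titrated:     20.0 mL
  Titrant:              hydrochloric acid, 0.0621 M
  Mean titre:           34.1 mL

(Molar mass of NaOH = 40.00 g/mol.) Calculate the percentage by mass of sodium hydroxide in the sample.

89.5 %

NaOH + HCl → NaCl + H2O
n(HCl) per titration = 0.0341 × 0.0621 = 2.12 × 10^-3 mol
n(NaOH) in each aliquot = 2.12 × 10^-3 mol (1:1 ratio)
n(NaOH) in the whole flask = 2.12 × 10^-3 × 100.0/20.0 = 0.0106 mol
mass of NaOH = 0.0106 × 40.00 = 0.424 g
% NaOH = 0.424 / 0.473 × 100 = 89.5 %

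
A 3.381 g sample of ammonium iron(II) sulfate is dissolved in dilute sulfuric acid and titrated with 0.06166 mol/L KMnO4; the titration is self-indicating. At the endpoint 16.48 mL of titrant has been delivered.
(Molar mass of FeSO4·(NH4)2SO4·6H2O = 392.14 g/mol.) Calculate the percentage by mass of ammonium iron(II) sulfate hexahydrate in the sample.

MnO4^- + 5 Fe^2+ + 8 H^+ → Mn^2+ + 5 Fe^3+ + 4 H2O
n(KMnO4) = 0.01648 L × 0.06166 mol/L = 1.016 × 10^-3 mol
From the 5:1 ratio, n(FeSO4·(NH4)2SO4·6H2O) = 5/1 × 1.016 × 10^-3 = 5.081 × 10^-3 mol
mass of FeSO4·(NH4)2SO4·6H2O = 5.081 × 10^-3 × 392.14 g/mol = 1.992 g
% FeSO4·(NH4)2SO4·6H2O = 1.992 / 3.381 × 100 = 58.93 %

58.93 %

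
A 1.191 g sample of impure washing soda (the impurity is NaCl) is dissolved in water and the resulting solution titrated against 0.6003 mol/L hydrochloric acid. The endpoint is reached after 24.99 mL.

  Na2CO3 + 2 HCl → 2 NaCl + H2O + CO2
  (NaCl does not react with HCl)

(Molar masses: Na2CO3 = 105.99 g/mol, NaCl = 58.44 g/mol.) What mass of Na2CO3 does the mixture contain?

0.7950 g

n(HCl) = 0.02499 × 0.6003 = 0.01500 mol
Let x = n(Na2CO3), y = n(NaCl).
Titrant: 2x = 0.01500;  mass: 105.99x + 58.44y = 1.191
Solving, x = 7.501 × 10^-3 mol, y = 6.776 × 10^-3 mol
mass of Na2CO3 = 7.501 × 10^-3 × 105.99 = 0.7950 g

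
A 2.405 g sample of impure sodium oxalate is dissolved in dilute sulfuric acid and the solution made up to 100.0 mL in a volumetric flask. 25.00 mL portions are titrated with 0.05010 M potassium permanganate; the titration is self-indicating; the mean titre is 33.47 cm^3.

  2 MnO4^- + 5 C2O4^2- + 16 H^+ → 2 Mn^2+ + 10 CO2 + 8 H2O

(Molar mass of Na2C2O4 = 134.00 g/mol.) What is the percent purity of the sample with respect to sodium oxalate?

93.43 %

n(KMnO4) per titration = 0.03347 × 0.05010 = 1.677 × 10^-3 mol
From the 5:2 ratio, n(Na2C2O4) in each aliquot = 5/2 × 1.677 × 10^-3 = 4.192 × 10^-3 mol
n(Na2C2O4) in the whole flask = 4.192 × 10^-3 × 100.0/25.00 = 0.01677 mol
mass of Na2C2O4 = 0.01677 × 134.00 = 2.247 g
% Na2C2O4 = 2.247 / 2.405 × 100 = 93.43 %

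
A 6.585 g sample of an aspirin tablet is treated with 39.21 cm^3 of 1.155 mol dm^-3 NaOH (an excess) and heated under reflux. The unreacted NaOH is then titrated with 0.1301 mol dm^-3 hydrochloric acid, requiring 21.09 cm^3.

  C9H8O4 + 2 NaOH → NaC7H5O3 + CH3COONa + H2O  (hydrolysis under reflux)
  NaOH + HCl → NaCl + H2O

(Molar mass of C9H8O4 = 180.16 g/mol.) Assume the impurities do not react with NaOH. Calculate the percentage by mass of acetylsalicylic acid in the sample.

58.20 %

n(NaOH) added = 0.03921 × 1.155 = 0.04529 mol
n(HCl) used in back-titration = 0.02109 × 0.1301 = 2.744 × 10^-3 mol
n(NaOH) left over = 2.744 × 10^-3 mol (1:1 ratio)
n(NaOH) consumed by analyte = 0.04529 − 2.744 × 10^-3 = 0.04254 mol
From the 1:2 ratio, n(C9H8O4) = 1/2 × 0.04254 = 0.02127 mol
mass of C9H8O4 = 0.02127 × 180.16 = 3.832 g
% C9H8O4 = 3.832 / 6.585 × 100 = 58.20 %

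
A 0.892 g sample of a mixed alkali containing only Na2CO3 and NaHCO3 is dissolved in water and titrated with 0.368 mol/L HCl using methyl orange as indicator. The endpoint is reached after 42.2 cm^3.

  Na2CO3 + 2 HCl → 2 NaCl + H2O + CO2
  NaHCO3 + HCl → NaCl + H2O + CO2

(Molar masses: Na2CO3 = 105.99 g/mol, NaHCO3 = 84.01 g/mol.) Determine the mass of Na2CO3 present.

n(HCl) = 0.0422 × 0.368 = 0.0155 mol
Let x = n(Na2CO3), y = n(NaHCO3).
Titrant: 2x + 1y = 0.0155;  mass: 105.99x + 84.01y = 0.892
Solving, x = 6.65 × 10^-3 mol, y = 2.23 × 10^-3 mol
mass of Na2CO3 = 6.65 × 10^-3 × 105.99 = 0.705 g

0.705 g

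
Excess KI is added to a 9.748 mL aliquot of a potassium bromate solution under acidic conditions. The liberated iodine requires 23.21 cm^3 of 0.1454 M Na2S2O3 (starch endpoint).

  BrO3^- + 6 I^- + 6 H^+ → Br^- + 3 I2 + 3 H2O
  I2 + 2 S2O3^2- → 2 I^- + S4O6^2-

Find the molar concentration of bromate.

0.05770 M

n(S2O3^2-) = 0.02321 × 0.1454 = 3.375 × 10^-3 mol
n(I2) = n(S2O3^2-)/2 = 1.687 × 10^-3 mol
From the 1:3 ratio, n(BrO3^-) in the aliquot = 1/3 × 1.687 × 10^-3 = 5.625 × 10^-4 mol
[BrO3^-] = 5.625 × 10^-4 / 0.009748 = 0.05770 mol/L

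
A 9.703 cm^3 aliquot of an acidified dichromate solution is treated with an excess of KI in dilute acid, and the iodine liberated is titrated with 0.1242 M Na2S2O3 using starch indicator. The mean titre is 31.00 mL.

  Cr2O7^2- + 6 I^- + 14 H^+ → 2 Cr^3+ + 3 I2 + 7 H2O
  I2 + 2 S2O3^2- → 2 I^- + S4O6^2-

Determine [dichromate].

n(S2O3^2-) = 0.03100 × 0.1242 = 3.850 × 10^-3 mol
n(I2) = n(S2O3^2-)/2 = 1.925 × 10^-3 mol
From the 1:3 ratio, n(Cr2O7^2-) in the aliquot = 1/3 × 1.925 × 10^-3 = 6.417 × 10^-4 mol
[Cr2O7^2-] = 6.417 × 10^-4 / 0.009703 = 0.06613 mol/L

0.06613 M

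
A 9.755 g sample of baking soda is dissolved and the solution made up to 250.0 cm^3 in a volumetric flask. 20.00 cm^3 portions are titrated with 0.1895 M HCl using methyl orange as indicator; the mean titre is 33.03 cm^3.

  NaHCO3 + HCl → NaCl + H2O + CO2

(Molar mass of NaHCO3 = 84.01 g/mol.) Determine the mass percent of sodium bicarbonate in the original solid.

67.38 %

n(HCl) per titration = 0.03303 × 0.1895 = 6.259 × 10^-3 mol
n(NaHCO3) in each aliquot = 6.259 × 10^-3 mol (1:1 ratio)
n(NaHCO3) in the whole flask = 6.259 × 10^-3 × 250.0/20.00 = 0.07824 mol
mass of NaHCO3 = 0.07824 × 84.01 = 6.573 g
% NaHCO3 = 6.573 / 9.755 × 100 = 67.38 %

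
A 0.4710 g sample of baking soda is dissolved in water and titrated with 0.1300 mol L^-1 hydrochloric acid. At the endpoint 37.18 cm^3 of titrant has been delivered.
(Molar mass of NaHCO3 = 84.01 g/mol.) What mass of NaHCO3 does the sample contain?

NaHCO3 + HCl → NaCl + H2O + CO2
n(HCl) = 0.03718 L × 0.1300 mol/L = 4.833 × 10^-3 mol
n(NaHCO3) = 4.833 × 10^-3 mol (1:1 ratio)
mass of NaHCO3 = 4.833 × 10^-3 × 84.01 g/mol = 0.4061 g

0.4061 g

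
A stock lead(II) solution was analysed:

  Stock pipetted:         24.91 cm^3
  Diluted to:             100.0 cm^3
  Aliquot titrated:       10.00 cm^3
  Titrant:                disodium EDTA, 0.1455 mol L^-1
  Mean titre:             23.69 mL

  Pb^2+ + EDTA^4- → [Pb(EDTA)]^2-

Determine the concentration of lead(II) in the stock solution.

1.384 mol/L

n(EDTA) = 0.02369 × 0.1455 = 3.447 × 10^-3 mol
n(Pb2+) in the aliquot = 3.447 × 10^-3 mol (1:1 ratio)
[Pb2+]_dilute = 3.447 × 10^-3 / 0.01000 = 0.3447 mol/L
Dilution factor = 100.0 / 24.91 = 4.014
[Pb2+]_stock = 0.3447 × 4.014 = 1.384 mol/L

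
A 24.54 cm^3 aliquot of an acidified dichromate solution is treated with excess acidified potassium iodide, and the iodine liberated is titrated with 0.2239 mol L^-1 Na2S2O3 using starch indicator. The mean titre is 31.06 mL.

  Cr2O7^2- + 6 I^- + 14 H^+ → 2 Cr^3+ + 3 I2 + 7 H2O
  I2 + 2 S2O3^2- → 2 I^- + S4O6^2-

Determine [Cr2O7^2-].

n(S2O3^2-) = 0.03106 × 0.2239 = 6.954 × 10^-3 mol
n(I2) = n(S2O3^2-)/2 = 3.477 × 10^-3 mol
From the 1:3 ratio, n(Cr2O7^2-) in the aliquot = 1/3 × 3.477 × 10^-3 = 1.159 × 10^-3 mol
[Cr2O7^2-] = 1.159 × 10^-3 / 0.02454 = 0.04723 mol/L

0.04723 mol/L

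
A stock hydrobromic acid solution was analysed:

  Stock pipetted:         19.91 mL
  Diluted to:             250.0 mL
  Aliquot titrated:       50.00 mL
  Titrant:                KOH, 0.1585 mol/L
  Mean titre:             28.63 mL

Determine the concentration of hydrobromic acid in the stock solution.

HBr + KOH → KBr + H2O
n(KOH) = 0.02863 × 0.1585 = 4.538 × 10^-3 mol
n(HBr) in the aliquot = 4.538 × 10^-3 mol (1:1 ratio)
[HBr]_dilute = 4.538 × 10^-3 / 0.05000 = 0.09076 mol/L
Dilution factor = 250.0 / 19.91 = 12.56
[HBr]_stock = 0.09076 × 12.56 = 1.140 mol/L

1.140 mol/L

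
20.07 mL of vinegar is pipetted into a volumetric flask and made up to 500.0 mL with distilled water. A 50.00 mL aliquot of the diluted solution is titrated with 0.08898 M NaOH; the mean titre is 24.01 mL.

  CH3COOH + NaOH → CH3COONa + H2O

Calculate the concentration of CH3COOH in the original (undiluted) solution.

n(NaOH) = 0.02401 × 0.08898 = 2.136 × 10^-3 mol
n(CH3COOH) in the aliquot = 2.136 × 10^-3 mol (1:1 ratio)
[CH3COOH]_dilute = 2.136 × 10^-3 / 0.05000 = 0.04273 mol/L
Dilution factor = 500.0 / 20.07 = 24.91
[CH3COOH]_stock = 0.04273 × 24.91 = 1.064 mol/L

1.064 M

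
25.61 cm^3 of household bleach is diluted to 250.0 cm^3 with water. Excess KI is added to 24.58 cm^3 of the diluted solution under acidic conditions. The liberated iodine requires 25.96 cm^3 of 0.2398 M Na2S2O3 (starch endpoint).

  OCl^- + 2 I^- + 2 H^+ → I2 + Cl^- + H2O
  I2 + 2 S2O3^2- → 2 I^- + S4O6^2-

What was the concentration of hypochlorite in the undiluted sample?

1.236 M

n(S2O3^2-) = 0.02596 × 0.2398 = 6.225 × 10^-3 mol
n(I2) = n(S2O3^2-)/2 = 3.113 × 10^-3 mol
n(OCl^-) in the aliquot = 3.113 × 10^-3 mol (1:1 ratio)
[OCl^-]_dilute = 3.113 × 10^-3 / 0.02458 = 0.1266 mol/L
[OCl^-]_original = 0.1266 × 250.0/25.61 = 1.236 mol/L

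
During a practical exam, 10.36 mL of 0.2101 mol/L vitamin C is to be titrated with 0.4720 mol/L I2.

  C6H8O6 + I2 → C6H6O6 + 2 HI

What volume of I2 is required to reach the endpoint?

4.612 mL

n(C6H8O6) = 0.01036 L × 0.2101 mol/L = 2.177 × 10^-3 mol
n(I2) = 2.177 × 10^-3 mol (1:1 stoichiometry)
V(I2) = 2.177 × 10^-3 mol / 0.4720 mol/L = 0.004612 L = 4.612 mL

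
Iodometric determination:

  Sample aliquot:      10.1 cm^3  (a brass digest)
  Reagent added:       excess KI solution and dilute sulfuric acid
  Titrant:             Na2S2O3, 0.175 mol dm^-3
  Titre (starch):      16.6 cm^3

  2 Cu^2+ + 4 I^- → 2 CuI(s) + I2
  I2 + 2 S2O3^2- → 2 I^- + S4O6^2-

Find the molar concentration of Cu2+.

n(S2O3^2-) = 0.0166 × 0.175 = 2.91 × 10^-3 mol
n(I2) = n(S2O3^2-)/2 = 1.45 × 10^-3 mol
From the 2:1 ratio, n(Cu2+) in the aliquot = 2/1 × 1.45 × 10^-3 = 2.91 × 10^-3 mol
[Cu2+] = 2.91 × 10^-3 / 0.0101 = 0.288 mol/L

0.288 mol/L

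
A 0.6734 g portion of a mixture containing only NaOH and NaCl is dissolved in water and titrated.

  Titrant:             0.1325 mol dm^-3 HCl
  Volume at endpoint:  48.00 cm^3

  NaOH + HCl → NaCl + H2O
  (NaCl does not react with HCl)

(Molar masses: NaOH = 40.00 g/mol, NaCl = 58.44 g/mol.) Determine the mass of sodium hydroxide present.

0.2544 g

n(HCl) = 0.04800 × 0.1325 = 6.360 × 10^-3 mol
Let x = n(NaOH), y = n(NaCl).
Titrant: 1x = 6.360 × 10^-3;  mass: 40.00x + 58.44y = 0.6734
Solving, x = 6.360 × 10^-3 mol, y = 7.170 × 10^-3 mol
mass of NaOH = 6.360 × 10^-3 × 40.00 = 0.2544 g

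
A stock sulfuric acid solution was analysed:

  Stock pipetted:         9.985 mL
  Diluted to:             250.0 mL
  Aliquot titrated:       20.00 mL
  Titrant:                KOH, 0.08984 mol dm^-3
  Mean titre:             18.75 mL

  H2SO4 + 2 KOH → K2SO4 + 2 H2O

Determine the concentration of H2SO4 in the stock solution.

n(KOH) = 0.01875 × 0.08984 = 1.684 × 10^-3 mol
From the 1:2 ratio, n(H2SO4) in the aliquot = 1/2 × 1.684 × 10^-3 = 8.422 × 10^-4 mol
[H2SO4]_dilute = 8.422 × 10^-4 / 0.02000 = 0.04211 mol/L
Dilution factor = 250.0 / 9.985 = 25.04
[H2SO4]_stock = 0.04211 × 25.04 = 1.054 mol/L

1.054 mol/L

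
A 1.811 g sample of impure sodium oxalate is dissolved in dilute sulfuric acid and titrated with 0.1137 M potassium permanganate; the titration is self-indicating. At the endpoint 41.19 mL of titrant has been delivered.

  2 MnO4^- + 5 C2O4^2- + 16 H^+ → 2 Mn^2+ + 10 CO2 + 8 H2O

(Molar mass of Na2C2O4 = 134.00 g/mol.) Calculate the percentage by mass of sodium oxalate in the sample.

n(KMnO4) = 0.04119 L × 0.1137 mol/L = 4.683 × 10^-3 mol
From the 5:2 ratio, n(Na2C2O4) = 5/2 × 4.683 × 10^-3 = 0.01171 mol
mass of Na2C2O4 = 0.01171 × 134.00 g/mol = 1.569 g
% Na2C2O4 = 1.569 / 1.811 × 100 = 86.63 %

86.63 %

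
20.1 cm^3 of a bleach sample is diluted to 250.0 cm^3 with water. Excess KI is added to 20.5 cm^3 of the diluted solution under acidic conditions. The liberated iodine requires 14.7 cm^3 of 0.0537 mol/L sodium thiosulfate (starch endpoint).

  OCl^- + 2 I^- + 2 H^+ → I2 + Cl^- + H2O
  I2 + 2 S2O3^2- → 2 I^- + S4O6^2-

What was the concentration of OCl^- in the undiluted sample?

0.239 mol/L

n(S2O3^2-) = 0.0147 × 0.0537 = 7.89 × 10^-4 mol
n(I2) = n(S2O3^2-)/2 = 3.95 × 10^-4 mol
n(OCl^-) in the aliquot = 3.95 × 10^-4 mol (1:1 ratio)
[OCl^-]_dilute = 3.95 × 10^-4 / 0.0205 = 0.0193 mol/L
[OCl^-]_original = 0.0193 × 250.0/20.1 = 0.239 mol/L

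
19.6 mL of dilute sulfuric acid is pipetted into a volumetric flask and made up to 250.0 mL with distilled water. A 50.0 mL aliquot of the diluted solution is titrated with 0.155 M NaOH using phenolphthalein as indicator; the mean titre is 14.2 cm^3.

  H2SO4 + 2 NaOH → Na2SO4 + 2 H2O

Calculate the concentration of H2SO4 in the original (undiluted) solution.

0.281 M

n(NaOH) = 0.0142 × 0.155 = 2.20 × 10^-3 mol
From the 1:2 ratio, n(H2SO4) in the aliquot = 1/2 × 2.20 × 10^-3 = 1.10 × 10^-3 mol
[H2SO4]_dilute = 1.10 × 10^-3 / 0.0500 = 0.0220 mol/L
Dilution factor = 250.0 / 19.6 = 12.76
[H2SO4]_stock = 0.0220 × 12.76 = 0.281 mol/L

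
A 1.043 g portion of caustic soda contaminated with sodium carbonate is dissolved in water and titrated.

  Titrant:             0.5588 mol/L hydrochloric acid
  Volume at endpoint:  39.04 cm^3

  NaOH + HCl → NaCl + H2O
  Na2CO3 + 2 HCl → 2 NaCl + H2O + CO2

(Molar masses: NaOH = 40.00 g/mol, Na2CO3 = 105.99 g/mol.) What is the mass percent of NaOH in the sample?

33.38 %

n(HCl) = 0.03904 × 0.5588 = 0.02182 mol
Let x = n(NaOH), y = n(Na2CO3).
Titrant: 1x + 2y = 0.02182;  mass: 40.00x + 105.99y = 1.043
Solving, x = 8.705 × 10^-3 mol, y = 6.556 × 10^-3 mol
mass of NaOH = 8.705 × 10^-3 × 40.00 = 0.3482 g
% NaOH = 0.3482 / 1.043 × 100 = 33.38 %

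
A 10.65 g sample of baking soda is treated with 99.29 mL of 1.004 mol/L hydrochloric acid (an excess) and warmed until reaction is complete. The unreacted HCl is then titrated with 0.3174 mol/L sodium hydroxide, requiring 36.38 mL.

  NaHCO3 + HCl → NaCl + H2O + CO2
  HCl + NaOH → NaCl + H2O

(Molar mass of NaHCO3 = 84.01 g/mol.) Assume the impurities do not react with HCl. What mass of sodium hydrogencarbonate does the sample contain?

n(HCl) added = 0.09929 × 1.004 = 0.09969 mol
n(NaOH) used in back-titration = 0.03638 × 0.3174 = 0.01155 mol
n(HCl) left over = 0.01155 mol (1:1 ratio)
n(HCl) consumed by analyte = 0.09969 − 0.01155 = 0.08814 mol
n(NaHCO3) = 0.08814 mol (1:1 ratio)
mass of NaHCO3 = 0.08814 × 84.01 = 7.405 g

7.405 g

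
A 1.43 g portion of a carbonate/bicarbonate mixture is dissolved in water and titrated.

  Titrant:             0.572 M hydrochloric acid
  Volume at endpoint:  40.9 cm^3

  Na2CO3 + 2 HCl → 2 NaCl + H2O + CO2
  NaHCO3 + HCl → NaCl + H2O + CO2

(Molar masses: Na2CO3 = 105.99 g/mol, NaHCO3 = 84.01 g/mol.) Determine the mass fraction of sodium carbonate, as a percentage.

n(HCl) = 0.0409 × 0.572 = 0.0234 mol
Let x = n(Na2CO3), y = n(NaHCO3).
Titrant: 2x + 1y = 0.0234;  mass: 105.99x + 84.01y = 1.43
Solving, x = 8.63 × 10^-3 mol, y = 6.13 × 10^-3 mol
mass of Na2CO3 = 8.63 × 10^-3 × 105.99 = 0.915 g
% Na2CO3 = 0.915 / 1.43 × 100 = 64.0 %

64.0 %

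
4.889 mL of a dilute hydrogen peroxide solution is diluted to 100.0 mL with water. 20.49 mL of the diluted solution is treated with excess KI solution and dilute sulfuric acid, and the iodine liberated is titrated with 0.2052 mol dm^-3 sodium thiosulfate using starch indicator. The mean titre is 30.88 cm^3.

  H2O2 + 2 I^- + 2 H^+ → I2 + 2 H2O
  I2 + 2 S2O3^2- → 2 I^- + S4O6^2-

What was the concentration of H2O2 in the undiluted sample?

n(S2O3^2-) = 0.03088 × 0.2052 = 6.337 × 10^-3 mol
n(I2) = n(S2O3^2-)/2 = 3.168 × 10^-3 mol
n(H2O2) in the aliquot = 3.168 × 10^-3 mol (1:1 ratio)
[H2O2]_dilute = 3.168 × 10^-3 / 0.02049 = 0.1546 mol/L
[H2O2]_original = 0.1546 × 100.0/4.889 = 3.163 mol/L

3.163 mol/L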